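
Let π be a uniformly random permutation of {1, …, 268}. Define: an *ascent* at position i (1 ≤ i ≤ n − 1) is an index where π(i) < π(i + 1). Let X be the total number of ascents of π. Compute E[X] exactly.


Write X = Σ X_I over i = 1, …, 267, with X_I the indicator of one ascent.
There are 267 indicators.
For each fixed i, the pair (π(i), π(i+1)) is a uniformly random ordered pair of distinct values from {1, …, 268}; by symmetry P[π(i) < π(i+1)] = 1/2.
By linearity: E[X] = 267 · (1/2) = (268 − 1) · (1/2) = 267/2 ≈ 133.500000.

E[X] = 267/2 = 133.500000.


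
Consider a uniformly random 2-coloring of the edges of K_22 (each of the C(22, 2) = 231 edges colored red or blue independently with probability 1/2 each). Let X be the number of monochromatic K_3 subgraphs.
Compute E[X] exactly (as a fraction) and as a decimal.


Let X = Σ_S X_S over the C(22, 3) = 1540 subsets S of size 3, where X_S = 1 if the K_3 on S is monochromatic.
For a fixed S, the K_3 on S has C(3, 2) = 3 edges. P[all 3 edges red] = (1/2)^3, and likewise for blue, so P[monochromatic] = 2·(1/2)^3 = 2^{1 − 3} = 1/4.
By linearity of expectation: E[X] = C(22, 3) · 2^{1 − 3} = 1540 · 1/4 = 385.
Numerically: E[X] ≈ 385.0000.

E[X] = C(22,3)·2^(1−C(3,2)) = 385 ≈ 385.0000.


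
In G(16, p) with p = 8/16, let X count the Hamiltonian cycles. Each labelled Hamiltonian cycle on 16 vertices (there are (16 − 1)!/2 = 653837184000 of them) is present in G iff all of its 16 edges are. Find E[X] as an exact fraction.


K_16 has (16 − 1)!/2 = 653837184000 labelled Hamiltonian cycles.
For each such Hamiltonian cycle H, let X_H = 1 if all 16 edges of H are present in G. Then P[X_H = 1] = p^{16} = (1/2)^{16} = 1/65536.
Summing the indicators: E[X] = Σ_H E[X_H] = 653837184000 · p^{16} = 653837184000 · 1/65536 = 638512875/64.
Numerically: E[X] ≈ 9.97676e+06.

E[X] = 653837184000 · (1/2)^{16} = 638512875/64 ≈ 9.97676e+06.


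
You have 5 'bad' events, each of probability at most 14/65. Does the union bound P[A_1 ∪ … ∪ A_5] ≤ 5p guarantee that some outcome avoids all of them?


Union bound: P[∪_{i=1}^{5} A_i] ≤ Σ_i P[A_i] ≤ 5·p = 5·(14/65) = 14/13.
Numerically: 14/13 ≈ 1.0769231.
Is 14/13 < 1? NO.
Since the bound 14/13 is ≥ 1, the union bound is uninformative here; it does NOT by itself certify existence.

5·p = 14/13 ≈ 1.0769231; existence NOT certified by the union bound.


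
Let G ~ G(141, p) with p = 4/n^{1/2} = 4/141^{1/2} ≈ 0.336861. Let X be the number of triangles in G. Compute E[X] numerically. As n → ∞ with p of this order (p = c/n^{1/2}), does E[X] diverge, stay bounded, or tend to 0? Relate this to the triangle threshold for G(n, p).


Number of potential triangles: C(141, 3) = 457310.
Each occurs with probability p³ ≈ (0.336861)³ ≈ 3.82253354e-02.
By linearity: E[X] = C(141, 3)·p³ ≈ 457310 · 3.82253354e-02 ≈ 17480.828143.
Since α = 1/2 < 1, p = c/n^{1/2} ≫ 1/n is above the triangle threshold p ~ 1/n. Asymptotically E[X] ~ (c³/6)·n^{3(1−α)} = (4³/6)·n^{1.5} → ∞; triangles are abundant w.h.p.

E[X] ≈ 17480.828143; in regime p = Θ(1/n^{1/2}) E[X] diverges (above the triangle threshold p ~ 1/n).


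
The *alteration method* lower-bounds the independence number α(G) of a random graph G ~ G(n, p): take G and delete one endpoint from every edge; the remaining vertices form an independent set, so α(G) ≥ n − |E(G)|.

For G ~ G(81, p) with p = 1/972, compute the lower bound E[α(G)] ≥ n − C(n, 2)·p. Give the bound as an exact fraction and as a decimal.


E[|E(G)|] = C(81, 2)·p = 3240 · (1/972) = 10/3.
E[α(G)] ≥ n − E[|E(G)|] = 81 − 10/3 = 233/3.
Numerically: ≈ 77.667.
(This is only a lower bound; the true E[α(G)] may be larger.)

E[α(G)] ≥ 233/3 ≈ 77.667.


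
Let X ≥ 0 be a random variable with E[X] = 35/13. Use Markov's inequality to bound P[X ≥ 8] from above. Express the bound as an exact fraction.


μ = E[X] = 35/13, a = 8.
Markov: P[X ≥ 8] ≤ μ/a = (35/13)/8 = 35/104.
Numerically: ≈ 0.337.
(Since a = 8 > μ = 2.692, the bound 35/104 is < 1 and informative.)

P[X ≥ 8] ≤ 35/104 ≈ 0.337.


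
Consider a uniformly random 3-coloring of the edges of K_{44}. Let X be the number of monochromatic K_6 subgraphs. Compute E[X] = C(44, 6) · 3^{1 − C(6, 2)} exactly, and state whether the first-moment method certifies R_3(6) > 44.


E[X] = C(44, 6) · 3^{1 − 15} = 7059052 · 3^{−14} = 7059052/4782969.
As a reduced fraction: E[X] = 7059052/4782969 ≈ 1.4758724.
Is E[X] < 1? NO.
Since E[X] ≥ 1, the first-moment bound is inconclusive at n = 44; it does NOT by itself certify R_3(6) > 44.

E[X] = 7059052/4782969 ≈ 1.4758724; E[X] ≥ 1; first-moment method inconclusive here.


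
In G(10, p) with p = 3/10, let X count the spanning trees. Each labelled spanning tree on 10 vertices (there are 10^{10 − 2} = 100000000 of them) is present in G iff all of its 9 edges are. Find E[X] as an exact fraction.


K_10 has 10^{10 − 2} = 100000000 labelled spanning trees.
For each such spanning tree H, let X_H = 1 if all 9 edges of H are present in G. Then P[X_H = 1] = p^{9} = (3/10)^{9} = 19683/1000000000.
By linearity of expectation: E[X] = Σ_H E[X_H] = 100000000 · p^{9} = 100000000 · 19683/1000000000 = 19683/10.
Numerically: E[X] ≈ 1968.

E[X] = 100000000 · (3/10)^{9} = 19683/10 ≈ 1968.


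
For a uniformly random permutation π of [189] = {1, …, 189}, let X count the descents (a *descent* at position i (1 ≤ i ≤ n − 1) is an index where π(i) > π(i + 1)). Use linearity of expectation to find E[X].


Write X = Σ X_I over i = 1, …, 188, with X_I the indicator of one descent.
There are 188 indicators.
For each fixed i, the pair (π(i), π(i+1)) is a uniformly random ordered pair of distinct values from {1, …, 189}; by symmetry P[π(i) > π(i+1)] = 1/2.
By linearity: E[X] = 188 · (1/2) = (189 − 1) · (1/2) = 94 ≈ 94.00000.

E[X] = 94 = 94.00000.


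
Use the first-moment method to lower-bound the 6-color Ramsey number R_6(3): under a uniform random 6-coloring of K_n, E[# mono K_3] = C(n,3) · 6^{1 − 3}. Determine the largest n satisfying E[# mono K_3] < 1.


We need C(n, 3) · 6^{1 − 3} < 1, i.e. C(n, 3) < 6^{3 − 1} = 36.
Check values of n near the boundary:
  n = 3: C(3, 3) = 1; 1 < 36? YES
  n = 4: C(4, 3) = 4; 4 < 36? YES
  n = 5: C(5, 3) = 10; 10 < 36? YES
  n = 6: C(6, 3) = 20; 20 < 36? YES
  n = 7: C(7, 3) = 35; 35 < 36? YES
  n = 8: C(8, 3) = 56; 56 < 36? NO
  n = 9: C(9, 3) = 84; 84 < 36? NO
The largest n with C(n, 3) < 36 is n = 7 (where E[X] = 35/36 ≈ 0.972222). Hence R_6(3) > 7, i.e. R_6(3) ≥ 8.

Largest n = 7; hence R_6(3) > 7.


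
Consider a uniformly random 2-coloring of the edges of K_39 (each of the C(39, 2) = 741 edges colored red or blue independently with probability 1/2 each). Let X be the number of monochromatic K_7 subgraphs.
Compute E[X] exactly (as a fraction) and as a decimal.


Let X = Σ_S X_S over the C(39, 7) = 15380937 subsets S of size 7, where X_S = 1 if the K_7 on S is monochromatic.
For a fixed S, the K_7 on S has C(7, 2) = 21 edges. P[all 21 edges red] = (1/2)^21, and likewise for blue, so P[monochromatic] = 2·(1/2)^21 = 2^{1 − 21} = 1/1048576.
By linearity of expectation: E[X] = C(39, 7) · 2^{1 − 21} = 15380937 · 1/1048576 = 15380937/1048576.
Numerically: E[X] ≈ 14.668.

E[X] = C(39,7)·2^(1−C(7,2)) = 15380937/1048576 ≈ 14.668.


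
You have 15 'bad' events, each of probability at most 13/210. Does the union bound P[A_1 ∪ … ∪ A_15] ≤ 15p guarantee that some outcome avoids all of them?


Union bound: P[∪_{i=1}^{15} A_i] ≤ Σ_i P[A_i] ≤ 15·p = 15·(13/210) = 13/14.
Numerically: 13/14 ≈ 0.92857.
Is 13/14 < 1? YES.
Since P[∪ A_i] ≤ 13/14 < 1, the complement has P[∩ A_i^c] ≥ 1 − 13/14 = 1/14 > 0, so some outcome avoids every A_i.

15·p = 13/14 ≈ 0.92857; existence CERTIFIED by the union bound.


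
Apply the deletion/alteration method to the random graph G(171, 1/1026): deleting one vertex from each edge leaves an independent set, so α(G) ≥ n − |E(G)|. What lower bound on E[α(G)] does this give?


E[|E(G)|] = C(171, 2)·p = 14535 · (1/1026) = 85/6.
E[α(G)] ≥ n − E[|E(G)|] = 171 − 85/6 = 941/6.
Numerically: ≈ 156.833.
(This is only a lower bound; the true E[α(G)] may be larger.)

E[α(G)] ≥ 941/6 ≈ 156.833.


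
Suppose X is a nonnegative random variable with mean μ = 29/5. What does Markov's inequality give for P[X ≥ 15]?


μ = E[X] = 29/5, a = 15.
Markov: P[X ≥ 15] ≤ μ/a = (29/5)/15 = 29/75.
Numerically: ≈ 0.386667.
(Since a = 15 > μ = 5.800000, the bound 29/75 is < 1 and informative.)

P[X ≥ 15] ≤ 29/75 ≈ 0.386667.


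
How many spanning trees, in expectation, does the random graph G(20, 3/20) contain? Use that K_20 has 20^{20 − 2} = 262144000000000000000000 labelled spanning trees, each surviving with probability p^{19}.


K_20 has 20^{20 − 2} = 262144000000000000000000 labelled spanning trees.
For each such spanning tree H, let X_H = 1 if all 19 edges of H are present in G. Then P[X_H = 1] = p^{19} = (3/20)^{19} = 1162261467/5242880000000000000000000.
By linearity: E[X] = Σ_H E[X_H] = 262144000000000000000000 · p^{19} = 262144000000000000000000 · 1162261467/5242880000000000000000000 = 1162261467/20.
Numerically: E[X] ≈ 5.8113e+07.

E[X] = 262144000000000000000000 · (3/20)^{19} = 1162261467/20 ≈ 5.8113e+07.


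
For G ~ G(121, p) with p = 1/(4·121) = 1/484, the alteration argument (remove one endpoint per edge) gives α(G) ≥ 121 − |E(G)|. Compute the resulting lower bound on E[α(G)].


E[|E(G)|] = C(121, 2)·p = 7260 · (1/484) = 15.
E[α(G)] ≥ n − E[|E(G)|] = 121 − 15 = 106.
Numerically: ≈ 106.000000.
(This is only a lower bound; the true E[α(G)] may be larger.)

E[α(G)] ≥ 106 ≈ 106.000000.


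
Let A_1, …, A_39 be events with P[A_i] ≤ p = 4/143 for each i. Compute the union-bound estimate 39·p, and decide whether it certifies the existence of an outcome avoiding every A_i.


Union bound: P[∪_{i=1}^{39} A_i] ≤ Σ_i P[A_i] ≤ 39·p = 39·(4/143) = 12/11.
Numerically: 12/11 ≈ 1.0909091.
Is 12/11 < 1? NO.
Since the bound 12/11 is ≥ 1, the union bound is uninformative here; it does NOT by itself certify existence.

39·p = 12/11 ≈ 1.0909091; existence NOT certified by the union bound.


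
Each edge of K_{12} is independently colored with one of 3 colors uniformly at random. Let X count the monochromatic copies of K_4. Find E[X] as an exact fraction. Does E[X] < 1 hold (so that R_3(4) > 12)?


E[X] = C(12, 4) · 3^{1 − 6} = 495 · 3^{−5} = 495/243.
As a reduced fraction: E[X] = 55/27 ≈ 2.037.
Is E[X] < 1? NO.
Since E[X] ≥ 1, the first-moment bound is inconclusive at n = 12; it does NOT by itself certify R_3(4) > 12.

E[X] = 55/27 ≈ 2.037; E[X] ≥ 1; first-moment method inconclusive here.


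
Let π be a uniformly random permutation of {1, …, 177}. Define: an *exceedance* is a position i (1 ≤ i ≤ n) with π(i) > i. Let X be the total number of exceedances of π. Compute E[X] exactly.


Write X = Σ_{i=1}^{177} X_i, where X_i = 1_{π(i) > i}.
For each fixed i, π(i) is uniform over {1, …, 177} (marginal of a uniform permutation), so P[π(i) > i] = (n − i)/n. Summing: Σ_{i=1}^{177} (n − i)/n = (0 + 1 + … + 176)/177 = 177(177 − 1)/(2·177) = (177 − 1)/2.
Hence E[X] = Σ_{i=1}^{177} (177 − i)/177 = 88 ≈ 88.00000.

E[X] = 88 = 88.00000.


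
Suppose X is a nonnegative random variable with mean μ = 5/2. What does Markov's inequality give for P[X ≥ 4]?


μ = E[X] = 5/2, a = 4.
Markov: P[X ≥ 4] ≤ μ/a = (5/2)/4 = 5/8.
Numerically: ≈ 0.62500.
(Since a = 4 > μ = 2.50000, the bound 5/8 is < 1 and informative.)

P[X ≥ 4] ≤ 5/8 ≈ 0.62500.


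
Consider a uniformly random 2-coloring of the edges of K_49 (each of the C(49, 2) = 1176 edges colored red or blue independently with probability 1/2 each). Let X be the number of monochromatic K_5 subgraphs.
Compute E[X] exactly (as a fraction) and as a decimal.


Let X = Σ_S X_S over the C(49, 5) = 1906884 subsets S of size 5, where X_S = 1 if the K_5 on S is monochromatic.
For a fixed S, the K_5 on S has C(5, 2) = 10 edges. P[all 10 edges red] = (1/2)^10, and likewise for blue, so P[monochromatic] = 2·(1/2)^10 = 2^{1 − 10} = 1/512.
By linearity: E[X] = C(49, 5) · 2^{1 − 10} = 1906884 · 1/512 = 476721/128.
Numerically: E[X] ≈ 3724.38281.

E[X] = C(49,5)·2^(1−C(5,2)) = 476721/128 ≈ 3724.38281.


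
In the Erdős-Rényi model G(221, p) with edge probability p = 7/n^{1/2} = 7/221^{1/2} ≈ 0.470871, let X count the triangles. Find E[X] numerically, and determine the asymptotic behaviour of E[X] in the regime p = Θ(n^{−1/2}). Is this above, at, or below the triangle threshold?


Number of potential triangles: C(221, 3) = 1774630.
Each occurs with probability p³ ≈ (0.470871)³ ≈ 1.04401253e-01.
By linearity: E[X] = C(221, 3)·p³ ≈ 1774630 · 1.04401253e-01 ≈ 185273.594978.
Since α = 1/2 < 1, p = c/n^{1/2} ≫ 1/n is above the triangle threshold p ~ 1/n. Asymptotically E[X] ~ (c³/6)·n^{3(1−α)} = (7³/6)·n^{1.5} → ∞; triangles are abundant w.h.p.

E[X] ≈ 185273.594978; in regime p = Θ(1/n^{1/2}) E[X] diverges (above the triangle threshold p ~ 1/n).


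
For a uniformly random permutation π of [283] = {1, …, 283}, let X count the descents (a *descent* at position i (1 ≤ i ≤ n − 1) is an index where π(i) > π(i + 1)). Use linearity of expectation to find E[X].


Write X = Σ X_I over i = 1, …, 282, with X_I the indicator of one descent.
There are 282 indicators.
For each fixed i, the pair (π(i), π(i+1)) is a uniformly random ordered pair of distinct values from {1, …, 283}; by symmetry P[π(i) > π(i+1)] = 1/2.
By linearity: E[X] = 282 · (1/2) = (283 − 1) · (1/2) = 141 ≈ 141.000000.

E[X] = 141 = 141.000000.


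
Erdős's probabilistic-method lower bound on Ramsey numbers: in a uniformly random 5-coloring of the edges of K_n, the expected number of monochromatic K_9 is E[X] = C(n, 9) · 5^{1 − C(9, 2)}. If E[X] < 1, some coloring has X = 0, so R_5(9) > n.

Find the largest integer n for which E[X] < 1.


We need C(n, 9) · 5^{1 − 36} < 1, i.e. C(n, 9) < 5^{36 − 1} = 2910383045673370361328125.
Check values of n near the boundary:
  n = 2169: C(2169, 9) = 2879753360044504243499683; 2879753360044504243499683 < 2910383045673370361328125? YES
  n = 2170: C(2170, 9) = 2891746779868845075610510; 2891746779868845075610510 < 2910383045673370361328125? YES
  n = 2171: C(2171, 9) = 2903784578674959601827205; 2903784578674959601827205 < 2910383045673370361328125? YES
  n = 2172: C(2172, 9) = 2915866900084148060642020; 2915866900084148060642020 < 2910383045673370361328125? NO
  n = 2173: C(2173, 9) = 2927993888115921319674265; 2927993888115921319674265 < 2910383045673370361328125? NO
The largest n with C(n, 9) < 2910383045673370361328125 is n = 2171 (where E[X] = 580756915734991920365441/582076609134674072265625 ≈ 0.997733). Hence R_5(9) > 2171, i.e. R_5(9) ≥ 2172.

Largest n = 2171; hence R_5(9) > 2171.


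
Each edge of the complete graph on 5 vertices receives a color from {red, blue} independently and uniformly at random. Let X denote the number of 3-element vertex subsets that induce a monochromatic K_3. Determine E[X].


Let X = Σ_S X_S over the C(5, 3) = 10 subsets S of size 3, where X_S = 1 if the K_3 on S is monochromatic.
For a fixed S, the K_3 on S has C(3, 2) = 3 edges. P[all 3 edges red] = (1/2)^3, and likewise for blue, so P[monochromatic] = 2·(1/2)^3 = 2^{1 − 3} = 1/4.
By linearity: E[X] = C(5, 3) · 2^{1 − 3} = 10 · 1/4 = 5/2.
Numerically: E[X] ≈ 2.500000.

E[X] = C(5,3)·2^(1−C(3,2)) = 5/2 ≈ 2.500000.


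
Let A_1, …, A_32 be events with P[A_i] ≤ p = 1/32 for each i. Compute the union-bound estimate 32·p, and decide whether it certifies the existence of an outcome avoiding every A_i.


Union bound: P[∪_{i=1}^{32} A_i] ≤ Σ_i P[A_i] ≤ 32·p = 32·(1/32) = 1.
Numerically: 1 ≈ 1.000.
Is 1 < 1? NO.
Since the bound 1 is ≥ 1, the union bound is uninformative here; it does NOT by itself certify existence.

32·p = 1 ≈ 1.000; existence NOT certified by the union bound.


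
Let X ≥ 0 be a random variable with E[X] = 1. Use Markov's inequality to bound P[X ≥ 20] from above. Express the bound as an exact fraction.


μ = E[X] = 1, a = 20.
Markov: P[X ≥ 20] ≤ μ/a = (1)/20 = 1/20.
Numerically: ≈ 0.05000.
(Since a = 20 > μ = 1.00000, the bound 1/20 is < 1 and informative.)

P[X ≥ 20] ≤ 1/20 ≈ 0.05000.


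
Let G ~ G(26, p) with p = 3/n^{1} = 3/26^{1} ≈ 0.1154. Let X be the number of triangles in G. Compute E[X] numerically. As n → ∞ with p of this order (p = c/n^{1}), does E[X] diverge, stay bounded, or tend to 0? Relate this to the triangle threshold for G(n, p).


Number of potential triangles: C(26, 3) = 2600.
Each occurs with probability p³ ≈ (0.1154)³ ≈ 1.536186e-03.
By linearity: E[X] = C(26, 3)·p³ ≈ 2600 · 1.536186e-03 ≈ 3.9941.
Here α = 1, so p = 3/n is exactly at the triangle threshold p ~ 1/n. Asymptotically E[X] → c³/6 = 3³/6 = 9/2 ≈ 4.5000, a bounded constant. In this regime the triangle count is asymptotically Poisson(c³/6).

E[X] ≈ 3.9941; in regime p = Θ(1/n^{1}) E[X] stays bounded (at the triangle threshold p ~ 1/n).


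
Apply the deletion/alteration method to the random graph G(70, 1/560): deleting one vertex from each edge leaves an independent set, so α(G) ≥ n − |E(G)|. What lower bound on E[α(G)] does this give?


E[|E(G)|] = C(70, 2)·p = 2415 · (1/560) = 69/16.
E[α(G)] ≥ n − E[|E(G)|] = 70 − 69/16 = 1051/16.
Numerically: ≈ 65.68750.
(This is only a lower bound; the true E[α(G)] may be larger.)

E[α(G)] ≥ 1051/16 ≈ 65.68750.


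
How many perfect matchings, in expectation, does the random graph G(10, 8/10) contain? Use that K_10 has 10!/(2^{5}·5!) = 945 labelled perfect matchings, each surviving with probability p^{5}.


K_10 has 10!/(2^{5}·5!) = 945 labelled perfect matchings.
For each such perfect matching H, let X_H = 1 if all 5 edges of H are present in G. Then P[X_H = 1] = p^{5} = (4/5)^{5} = 1024/3125.
By linearity of expectation: E[X] = Σ_H E[X_H] = 945 · p^{5} = 945 · 1024/3125 = 193536/625.
Numerically: E[X] ≈ 310.

E[X] = 945 · (4/5)^{5} = 193536/625 ≈ 310.


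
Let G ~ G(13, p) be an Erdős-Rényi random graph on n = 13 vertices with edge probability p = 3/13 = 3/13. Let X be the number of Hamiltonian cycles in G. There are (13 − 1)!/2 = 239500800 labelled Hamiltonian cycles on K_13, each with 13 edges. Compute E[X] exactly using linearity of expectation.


K_13 has (13 − 1)!/2 = 239500800 labelled Hamiltonian cycles.
For each such Hamiltonian cycle H, let X_H = 1 if all 13 edges of H are present in G. Then P[X_H = 1] = p^{13} = (3/13)^{13} = 1594323/302875106592253.
By linearity: E[X] = Σ_H E[X_H] = 239500800 · p^{13} = 239500800 · 1594323/302875106592253 = 381841633958400/302875106592253.
Numerically: E[X] ≈ 1.261.

E[X] = 239500800 · (3/13)^{13} = 381841633958400/302875106592253 ≈ 1.261.


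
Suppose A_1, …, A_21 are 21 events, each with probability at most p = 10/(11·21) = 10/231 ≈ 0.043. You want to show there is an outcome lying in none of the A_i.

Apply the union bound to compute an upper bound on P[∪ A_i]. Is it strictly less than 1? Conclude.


Union bound: P[∪_{i=1}^{21} A_i] ≤ Σ_i P[A_i] ≤ 21·p = 21·(10/231) = 10/11.
Numerically: 10/11 ≈ 0.909.
Is 10/11 < 1? YES.
Since P[∪ A_i] ≤ 10/11 < 1, the complement has P[∩ A_i^c] ≥ 1 − 10/11 = 1/11 > 0, so some outcome avoids every A_i.

21·p = 10/11 ≈ 0.909; existence CERTIFIED by the union bound.


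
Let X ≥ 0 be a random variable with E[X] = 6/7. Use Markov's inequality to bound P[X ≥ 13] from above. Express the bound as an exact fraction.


μ = E[X] = 6/7, a = 13.
Markov: P[X ≥ 13] ≤ μ/a = (6/7)/13 = 6/91.
Numerically: ≈ 0.066.
(Since a = 13 > μ = 0.857, the bound 6/91 is < 1 and informative.)

P[X ≥ 13] ≤ 6/91 ≈ 0.066.


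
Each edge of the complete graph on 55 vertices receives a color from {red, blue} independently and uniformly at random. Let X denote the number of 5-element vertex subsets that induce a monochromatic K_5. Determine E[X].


Let X = Σ_S X_S over the C(55, 5) = 3478761 subsets S of size 5, where X_S = 1 if the K_5 on S is monochromatic.
For a fixed S, the K_5 on S has C(5, 2) = 10 edges. P[all 10 edges red] = (1/2)^10, and likewise for blue, so P[monochromatic] = 2·(1/2)^10 = 2^{1 − 10} = 1/512.
By linearity: E[X] = C(55, 5) · 2^{1 − 10} = 3478761 · 1/512 = 3478761/512.
Numerically: E[X] ≈ 6794.45508.

E[X] = C(55,5)·2^(1−C(5,2)) = 3478761/512 ≈ 6794.45508.


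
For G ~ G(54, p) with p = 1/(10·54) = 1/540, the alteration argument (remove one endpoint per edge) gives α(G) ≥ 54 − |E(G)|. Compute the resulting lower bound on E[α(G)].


E[|E(G)|] = C(54, 2)·p = 1431 · (1/540) = 53/20.
E[α(G)] ≥ n − E[|E(G)|] = 54 − 53/20 = 1027/20.
Numerically: ≈ 51.350.
(This is only a lower bound; the true E[α(G)] may be larger.)

E[α(G)] ≥ 1027/20 ≈ 51.350.


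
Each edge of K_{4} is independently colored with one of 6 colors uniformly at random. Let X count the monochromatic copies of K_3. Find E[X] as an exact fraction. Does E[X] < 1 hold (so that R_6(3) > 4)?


E[X] = C(4, 3) · 6^{1 − 3} = 4 · 6^{−2} = 4/36.
As a reduced fraction: E[X] = 1/9 ≈ 0.111111.
Is E[X] < 1? YES.
Since E[X] < 1, there exists a 6-coloring of K_{4} with no monochromatic K_3; hence R_6(3) > 4.

E[X] = 1/9 ≈ 0.111111; E[X] < 1, so R_6(3) > 4.


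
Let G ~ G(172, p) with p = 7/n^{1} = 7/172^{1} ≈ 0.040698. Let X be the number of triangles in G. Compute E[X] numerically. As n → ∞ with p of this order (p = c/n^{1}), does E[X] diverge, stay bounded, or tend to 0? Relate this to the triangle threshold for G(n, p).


Number of potential triangles: C(172, 3) = 833340.
Each occurs with probability p³ ≈ (0.040698)³ ≈ 6.7407587e-05.
By linearity: E[X] = C(172, 3)·p³ ≈ 833340 · 6.7407587e-05 ≈ 56.17344.
Here α = 1, so p = 7/n is exactly at the triangle threshold p ~ 1/n. Asymptotically E[X] → c³/6 = 7³/6 = 343/6 ≈ 57.16667, a bounded constant. In this regime the triangle count is asymptotically Poisson(c³/6).

E[X] ≈ 56.17344; in regime p = Θ(1/n^{1}) E[X] stays bounded (at the triangle threshold p ~ 1/n).


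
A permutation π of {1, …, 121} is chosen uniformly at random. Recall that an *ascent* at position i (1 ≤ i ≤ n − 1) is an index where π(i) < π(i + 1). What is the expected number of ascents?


Write X = Σ X_I over i = 1, …, 120, with X_I the indicator of one ascent.
There are 120 indicators.
For each fixed i, the pair (π(i), π(i+1)) is a uniformly random ordered pair of distinct values from {1, …, 121}; by symmetry P[π(i) < π(i+1)] = 1/2.
By linearity: E[X] = 120 · (1/2) = (121 − 1) · (1/2) = 60 ≈ 60.000000.

E[X] = 60 = 60.000000.


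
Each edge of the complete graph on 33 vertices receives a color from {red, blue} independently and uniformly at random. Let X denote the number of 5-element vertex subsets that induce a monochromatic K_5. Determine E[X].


Let X = Σ_S X_S over the C(33, 5) = 237336 subsets S of size 5, where X_S = 1 if the K_5 on S is monochromatic.
For a fixed S, the K_5 on S has C(5, 2) = 10 edges. P[all 10 edges red] = (1/2)^10, and likewise for blue, so P[monochromatic] = 2·(1/2)^10 = 2^{1 − 10} = 1/512.
By linearity of expectation: E[X] = C(33, 5) · 2^{1 − 10} = 237336 · 1/512 = 29667/64.
Numerically: E[X] ≈ 463.547.

E[X] = C(33,5)·2^(1−C(5,2)) = 29667/64 ≈ 463.547.


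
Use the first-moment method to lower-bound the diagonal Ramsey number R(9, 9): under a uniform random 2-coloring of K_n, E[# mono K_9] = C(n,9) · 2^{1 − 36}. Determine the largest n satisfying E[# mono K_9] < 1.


We need C(n, 9) · 2^{1 − 36} < 1, i.e. C(n, 9) < 2^{36 − 1} = 34359738368.
Check values of n near the boundary:
  n = 60: C(60, 9) = 14783142660; 14783142660 < 34359738368? YES
  n = 61: C(61, 9) = 17341763505; 17341763505 < 34359738368? YES
  n = 62: C(62, 9) = 20286591270; 20286591270 < 34359738368? YES
  n = 63: C(63, 9) = 23667689815; 23667689815 < 34359738368? YES
  n = 64: C(64, 9) = 27540584512; 27540584512 < 34359738368? YES
  n = 65: C(65, 9) = 31966749880; 31966749880 < 34359738368? YES
  n = 66: C(66, 9) = 37014131440; 37014131440 < 34359738368? NO
  n = 67: C(67, 9) = 42757703560; 42757703560 < 34359738368? NO
  n = 68: C(68, 9) = 49280065120; 49280065120 < 34359738368? NO
The largest n with C(n, 9) < 34359738368 is n = 65 (where E[X] = 3995843735/4294967296 ≈ 0.93035). Hence R(9, 9) > 65, i.e. R(9, 9) ≥ 66.

Largest n = 65; hence R(9, 9) > 65.


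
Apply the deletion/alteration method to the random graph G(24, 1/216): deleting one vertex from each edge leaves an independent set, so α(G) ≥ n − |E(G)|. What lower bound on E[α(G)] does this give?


E[|E(G)|] = C(24, 2)·p = 276 · (1/216) = 23/18.
E[α(G)] ≥ n − E[|E(G)|] = 24 − 23/18 = 409/18.
Numerically: ≈ 22.722.
(This is only a lower bound; the true E[α(G)] may be larger.)

E[α(G)] ≥ 409/18 ≈ 22.722.


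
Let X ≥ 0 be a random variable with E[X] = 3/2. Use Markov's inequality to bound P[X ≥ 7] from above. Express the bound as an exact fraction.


μ = E[X] = 3/2, a = 7.
Markov: P[X ≥ 7] ≤ μ/a = (3/2)/7 = 3/14.
Numerically: ≈ 0.214286.
(Since a = 7 > μ = 1.500000, the bound 3/14 is < 1 and informative.)

P[X ≥ 7] ≤ 3/14 ≈ 0.214286.


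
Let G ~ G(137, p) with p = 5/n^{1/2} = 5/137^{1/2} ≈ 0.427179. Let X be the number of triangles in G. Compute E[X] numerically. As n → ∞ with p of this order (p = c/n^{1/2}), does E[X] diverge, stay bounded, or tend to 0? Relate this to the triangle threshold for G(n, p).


Number of potential triangles: C(137, 3) = 419220.
Each occurs with probability p³ ≈ (0.427179)³ ≈ 7.79523410e-02.
By linearity: E[X] = C(137, 3)·p³ ≈ 419220 · 7.79523410e-02 ≈ 32679.180408.
Since α = 1/2 < 1, p = c/n^{1/2} ≫ 1/n is above the triangle threshold p ~ 1/n. Asymptotically E[X] ~ (c³/6)·n^{3(1−α)} = (5³/6)·n^{1.5} → ∞; triangles are abundant w.h.p.

E[X] ≈ 32679.180408; in regime p = Θ(1/n^{1/2}) E[X] diverges (above the triangle threshold p ~ 1/n).


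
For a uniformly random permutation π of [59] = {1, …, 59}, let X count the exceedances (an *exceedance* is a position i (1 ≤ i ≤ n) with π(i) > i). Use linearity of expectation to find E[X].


Write X = Σ_{i=1}^{59} X_i, where X_i = 1_{π(i) > i}.
For each fixed i, π(i) is uniform over {1, …, 59} (marginal of a uniform permutation), so P[π(i) > i] = (n − i)/n. Summing: Σ_{i=1}^{59} (n − i)/n = (0 + 1 + … + 58)/59 = 59(59 − 1)/(2·59) = (59 − 1)/2.
Hence E[X] = Σ_{i=1}^{59} (59 − i)/59 = 29 ≈ 29.00000.

E[X] = 29 = 29.00000.


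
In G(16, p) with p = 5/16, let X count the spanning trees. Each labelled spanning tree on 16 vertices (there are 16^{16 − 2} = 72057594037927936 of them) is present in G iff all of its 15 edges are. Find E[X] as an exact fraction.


K_16 has 16^{16 − 2} = 72057594037927936 labelled spanning trees.
For each such spanning tree H, let X_H = 1 if all 15 edges of H are present in G. Then P[X_H = 1] = p^{15} = (5/16)^{15} = 30517578125/1152921504606846976.
Summing the indicators: E[X] = Σ_H E[X_H] = 72057594037927936 · p^{15} = 72057594037927936 · 30517578125/1152921504606846976 = 30517578125/16.
Numerically: E[X] ≈ 1.9073e+09.

E[X] = 72057594037927936 · (5/16)^{15} = 30517578125/16 ≈ 1.9073e+09.


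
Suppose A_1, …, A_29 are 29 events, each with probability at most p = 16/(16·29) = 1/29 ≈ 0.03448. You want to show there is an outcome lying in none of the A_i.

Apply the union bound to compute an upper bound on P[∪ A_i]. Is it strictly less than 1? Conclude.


Union bound: P[∪_{i=1}^{29} A_i] ≤ Σ_i P[A_i] ≤ 29·p = 29·(1/29) = 1.
Numerically: 1 ≈ 1.00000.
Is 1 < 1? NO.
Since the bound 1 is ≥ 1, the union bound is uninformative here; it does NOT by itself certify existence.

29·p = 1 ≈ 1.00000; existence NOT certified by the union bound.


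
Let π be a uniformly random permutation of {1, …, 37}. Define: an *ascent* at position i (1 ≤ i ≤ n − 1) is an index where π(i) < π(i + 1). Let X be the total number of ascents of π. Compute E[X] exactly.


Write X = Σ X_I over i = 1, …, 36, with X_I the indicator of one ascent.
There are 36 indicators.
For each fixed i, the pair (π(i), π(i+1)) is a uniformly random ordered pair of distinct values from {1, …, 37}; by symmetry P[π(i) < π(i+1)] = 1/2.
By linearity: E[X] = 36 · (1/2) = (37 − 1) · (1/2) = 18 ≈ 18.0000.

E[X] = 18 = 18.0000.


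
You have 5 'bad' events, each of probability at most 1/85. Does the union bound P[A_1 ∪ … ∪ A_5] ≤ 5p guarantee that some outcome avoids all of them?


Union bound: P[∪_{i=1}^{5} A_i] ≤ Σ_i P[A_i] ≤ 5·p = 5·(1/85) = 1/17.
Numerically: 1/17 ≈ 0.05882.
Is 1/17 < 1? YES.
Since P[∪ A_i] ≤ 1/17 < 1, the complement has P[∩ A_i^c] ≥ 1 − 1/17 = 16/17 > 0, so some outcome avoids every A_i.

5·p = 1/17 ≈ 0.05882; existence CERTIFIED by the union bound.


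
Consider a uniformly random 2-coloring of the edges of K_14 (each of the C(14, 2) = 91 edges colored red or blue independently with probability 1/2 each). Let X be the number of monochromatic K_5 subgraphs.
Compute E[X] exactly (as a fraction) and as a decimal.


Let X = Σ_S X_S over the C(14, 5) = 2002 subsets S of size 5, where X_S = 1 if the K_5 on S is monochromatic.
For a fixed S, the K_5 on S has C(5, 2) = 10 edges. P[all 10 edges red] = (1/2)^10, and likewise for blue, so P[monochromatic] = 2·(1/2)^10 = 2^{1 − 10} = 1/512.
Summing: E[X] = C(14, 5) · 2^{1 − 10} = 2002 · 1/512 = 1001/256.
Numerically: E[X] ≈ 3.91016.

E[X] = C(14,5)·2^(1−C(5,2)) = 1001/256 ≈ 3.91016.


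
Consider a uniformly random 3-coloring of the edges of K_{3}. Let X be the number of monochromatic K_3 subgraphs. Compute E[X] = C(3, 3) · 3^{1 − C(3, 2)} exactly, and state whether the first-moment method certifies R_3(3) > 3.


E[X] = C(3, 3) · 3^{1 − 3} = 1 · 3^{−2} = 1/9.
As a reduced fraction: E[X] = 1/9 ≈ 0.1111111.
Is E[X] < 1? YES.
Since E[X] < 1, there exists a 3-coloring of K_{3} with no monochromatic K_3; hence R_3(3) > 3.

E[X] = 1/9 ≈ 0.1111111; E[X] < 1, so R_3(3) > 3.


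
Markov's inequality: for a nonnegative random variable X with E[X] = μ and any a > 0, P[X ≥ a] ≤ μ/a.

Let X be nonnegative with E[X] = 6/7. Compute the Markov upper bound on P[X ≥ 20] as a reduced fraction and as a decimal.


μ = E[X] = 6/7, a = 20.
Markov: P[X ≥ 20] ≤ μ/a = (6/7)/20 = 3/70.
Numerically: ≈ 0.042857.
(Since a = 20 > μ = 0.857143, the bound 3/70 is < 1 and informative.)

P[X ≥ 20] ≤ 3/70 ≈ 0.042857.


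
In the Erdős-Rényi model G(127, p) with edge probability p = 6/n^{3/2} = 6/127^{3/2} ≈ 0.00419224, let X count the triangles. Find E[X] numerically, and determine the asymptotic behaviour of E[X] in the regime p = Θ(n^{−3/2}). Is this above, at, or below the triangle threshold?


Number of potential triangles: C(127, 3) = 333375.
Each occurs with probability p³ ≈ (0.00419224)³ ≈ 7.36778606e-08.
By linearity: E[X] = C(127, 3)·p³ ≈ 333375 · 7.36778606e-08 ≈ 0.024562.
Since α = 3/2 > 1, p = c/n^{3/2} = o(1/n) is below the triangle threshold p ~ 1/n. Asymptotically E[X] ~ (c³/6)·n^{3(1−α)} = (6³/6)·n^{-1.5} → 0, so by Markov's inequality G has no triangles w.h.p.

E[X] ≈ 0.024562; in regime p = Θ(1/n^{3/2}) E[X] tends to 0 (below the triangle threshold p ~ 1/n).


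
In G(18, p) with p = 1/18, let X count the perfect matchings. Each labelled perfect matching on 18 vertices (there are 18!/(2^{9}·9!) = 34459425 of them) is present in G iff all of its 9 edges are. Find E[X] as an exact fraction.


K_18 has 18!/(2^{9}·9!) = 34459425 labelled perfect matchings.
For each such perfect matching H, let X_H = 1 if all 9 edges of H are present in G. Then P[X_H = 1] = p^{9} = (1/18)^{9} = 1/198359290368.
By linearity of expectation: E[X] = Σ_H E[X_H] = 34459425 · p^{9} = 34459425 · 1/198359290368 = 425425/2448880128.
Numerically: E[X] ≈ 0.0001737.

E[X] = 34459425 · (1/18)^{9} = 425425/2448880128 ≈ 0.0001737.


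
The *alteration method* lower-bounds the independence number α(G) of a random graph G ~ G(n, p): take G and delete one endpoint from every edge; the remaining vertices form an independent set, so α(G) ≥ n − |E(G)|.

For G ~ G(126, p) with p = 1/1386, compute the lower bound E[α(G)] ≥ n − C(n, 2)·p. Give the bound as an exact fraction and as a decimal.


E[|E(G)|] = C(126, 2)·p = 7875 · (1/1386) = 125/22.
E[α(G)] ≥ n − E[|E(G)|] = 126 − 125/22 = 2647/22.
Numerically: ≈ 120.31818.
(This is only a lower bound; the true E[α(G)] may be larger.)

E[α(G)] ≥ 2647/22 ≈ 120.31818.


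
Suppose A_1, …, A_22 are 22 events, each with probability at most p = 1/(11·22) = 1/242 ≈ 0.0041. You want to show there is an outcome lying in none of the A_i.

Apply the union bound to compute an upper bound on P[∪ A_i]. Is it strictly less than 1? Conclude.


Union bound: P[∪_{i=1}^{22} A_i] ≤ Σ_i P[A_i] ≤ 22·p = 22·(1/242) = 1/11.
Numerically: 1/11 ≈ 0.0909.
Is 1/11 < 1? YES.
Since P[∪ A_i] ≤ 1/11 < 1, the complement has P[∩ A_i^c] ≥ 1 − 1/11 = 10/11 > 0, so some outcome avoids every A_i.

22·p = 1/11 ≈ 0.0909; existence CERTIFIED by the union bound.


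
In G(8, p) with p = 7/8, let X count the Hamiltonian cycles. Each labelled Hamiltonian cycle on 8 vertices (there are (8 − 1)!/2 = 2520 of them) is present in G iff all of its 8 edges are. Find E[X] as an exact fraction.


K_8 has (8 − 1)!/2 = 2520 labelled Hamiltonian cycles.
For each such Hamiltonian cycle H, let X_H = 1 if all 8 edges of H are present in G. Then P[X_H = 1] = p^{8} = (7/8)^{8} = 5764801/16777216.
By linearity of expectation: E[X] = Σ_H E[X_H] = 2520 · p^{8} = 2520 · 5764801/16777216 = 1815912315/2097152.
Numerically: E[X] ≈ 865.89.

E[X] = 2520 · (7/8)^{8} = 1815912315/2097152 ≈ 865.89.


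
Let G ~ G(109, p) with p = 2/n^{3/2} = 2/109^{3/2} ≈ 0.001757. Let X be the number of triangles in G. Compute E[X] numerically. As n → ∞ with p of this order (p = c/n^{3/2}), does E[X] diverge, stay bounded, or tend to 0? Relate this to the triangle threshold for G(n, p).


Number of potential triangles: C(109, 3) = 209934.
Each occurs with probability p³ ≈ (0.001757)³ ≈ 5.428386e-09.
By linearity: E[X] = C(109, 3)·p³ ≈ 209934 · 5.428386e-09 ≈ 0.0011.
Since α = 3/2 > 1, p = c/n^{3/2} = o(1/n) is below the triangle threshold p ~ 1/n. Asymptotically E[X] ~ (c³/6)·n^{3(1−α)} = (2³/6)·n^{-1.5} → 0, so by Markov's inequality G has no triangles w.h.p.

E[X] ≈ 0.0011; in regime p = Θ(1/n^{3/2}) E[X] tends to 0 (below the triangle threshold p ~ 1/n).


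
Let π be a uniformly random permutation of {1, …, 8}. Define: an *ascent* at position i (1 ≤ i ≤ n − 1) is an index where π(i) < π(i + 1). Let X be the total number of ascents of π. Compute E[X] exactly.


Write X = Σ X_I over i = 1, …, 7, with X_I the indicator of one ascent.
There are 7 indicators.
For each fixed i, the pair (π(i), π(i+1)) is a uniformly random ordered pair of distinct values from {1, …, 8}; by symmetry P[π(i) < π(i+1)] = 1/2.
By linearity: E[X] = 7 · (1/2) = (8 − 1) · (1/2) = 7/2 ≈ 3.500000.

E[X] = 7/2 = 3.500000.


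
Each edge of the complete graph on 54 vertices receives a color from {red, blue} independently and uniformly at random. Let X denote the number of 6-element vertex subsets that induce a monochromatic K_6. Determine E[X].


Let X = Σ_S X_S over the C(54, 6) = 25827165 subsets S of size 6, where X_S = 1 if the K_6 on S is monochromatic.
For a fixed S, the K_6 on S has C(6, 2) = 15 edges. P[all 15 edges red] = (1/2)^15, and likewise for blue, so P[monochromatic] = 2·(1/2)^15 = 2^{1 − 15} = 1/16384.
By linearity: E[X] = C(54, 6) · 2^{1 − 15} = 25827165 · 1/16384 = 25827165/16384.
Numerically: E[X] ≈ 1576.36505.

E[X] = C(54,6)·2^(1−C(6,2)) = 25827165/16384 ≈ 1576.36505.


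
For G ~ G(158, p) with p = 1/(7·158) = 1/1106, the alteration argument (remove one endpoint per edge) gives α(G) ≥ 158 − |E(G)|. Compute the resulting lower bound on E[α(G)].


E[|E(G)|] = C(158, 2)·p = 12403 · (1/1106) = 157/14.
E[α(G)] ≥ n − E[|E(G)|] = 158 − 157/14 = 2055/14.
Numerically: ≈ 146.78571.
(This is only a lower bound; the true E[α(G)] may be larger.)

E[α(G)] ≥ 2055/14 ≈ 146.78571.


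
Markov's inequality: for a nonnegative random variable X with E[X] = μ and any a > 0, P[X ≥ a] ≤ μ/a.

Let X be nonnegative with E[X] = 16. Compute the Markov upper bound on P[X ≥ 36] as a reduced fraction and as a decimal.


μ = E[X] = 16, a = 36.
Markov: P[X ≥ 36] ≤ μ/a = (16)/36 = 4/9.
Numerically: ≈ 0.444444.
(Since a = 36 > μ = 16.000000, the bound 4/9 is < 1 and informative.)

P[X ≥ 36] ≤ 4/9 ≈ 0.444444.


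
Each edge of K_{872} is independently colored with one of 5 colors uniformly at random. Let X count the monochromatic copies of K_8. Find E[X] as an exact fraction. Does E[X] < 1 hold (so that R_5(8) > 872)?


E[X] = C(872, 8) · 5^{1 − 28} = 8028343903111291045 · 5^{−27} = 8028343903111291045/7450580596923828125.
As a reduced fraction: E[X] = 1605668780622258209/1490116119384765625 ≈ 1.0775.
Is E[X] < 1? NO.
Since E[X] ≥ 1, the first-moment bound is inconclusive at n = 872; it does NOT by itself certify R_5(8) > 872.

E[X] = 1605668780622258209/1490116119384765625 ≈ 1.0775; E[X] ≥ 1; first-moment method inconclusive here.


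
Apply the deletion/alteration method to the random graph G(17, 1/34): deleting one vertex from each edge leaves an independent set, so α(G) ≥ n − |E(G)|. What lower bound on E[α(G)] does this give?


E[|E(G)|] = C(17, 2)·p = 136 · (1/34) = 4.
E[α(G)] ≥ n − E[|E(G)|] = 17 − 4 = 13.
Numerically: ≈ 13.000000.
(This is only a lower bound; the true E[α(G)] may be larger.)

E[α(G)] ≥ 13 ≈ 13.000000.


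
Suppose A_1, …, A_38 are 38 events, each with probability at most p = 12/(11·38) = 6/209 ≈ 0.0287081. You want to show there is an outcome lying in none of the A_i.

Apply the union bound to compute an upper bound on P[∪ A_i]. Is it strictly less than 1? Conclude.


Union bound: P[∪_{i=1}^{38} A_i] ≤ Σ_i P[A_i] ≤ 38·p = 38·(6/209) = 12/11.
Numerically: 12/11 ≈ 1.0909091.
Is 12/11 < 1? NO.
Since the bound 12/11 is ≥ 1, the union bound is uninformative here; it does NOT by itself certify existence.

38·p = 12/11 ≈ 1.0909091; existence NOT certified by the union bound.


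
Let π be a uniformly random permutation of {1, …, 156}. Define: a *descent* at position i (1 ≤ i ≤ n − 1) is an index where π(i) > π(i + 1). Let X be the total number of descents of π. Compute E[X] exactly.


Write X = Σ X_I over i = 1, …, 155, with X_I the indicator of one descent.
There are 155 indicators.
For each fixed i, the pair (π(i), π(i+1)) is a uniformly random ordered pair of distinct values from {1, …, 156}; by symmetry P[π(i) > π(i+1)] = 1/2.
By linearity: E[X] = 155 · (1/2) = (156 − 1) · (1/2) = 155/2 ≈ 77.50000.

E[X] = 155/2 = 77.50000.


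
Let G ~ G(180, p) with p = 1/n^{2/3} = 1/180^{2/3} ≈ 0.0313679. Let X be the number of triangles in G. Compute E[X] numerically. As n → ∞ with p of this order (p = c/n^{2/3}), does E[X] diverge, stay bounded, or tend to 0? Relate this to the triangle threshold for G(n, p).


Number of potential triangles: C(180, 3) = 955860.
Each occurs with probability p³ ≈ (0.0313679)³ ≈ 3.08641975e-05.
By linearity: E[X] = C(180, 3)·p³ ≈ 955860 · 3.08641975e-05 ≈ 29.501852.
Since α = 2/3 < 1, p = c/n^{2/3} ≫ 1/n is above the triangle threshold p ~ 1/n. Asymptotically E[X] ~ (c³/6)·n^{3(1−α)} = (1³/6)·n^{1} → ∞; triangles are abundant w.h.p.

E[X] ≈ 29.501852; in regime p = Θ(1/n^{2/3}) E[X] diverges (above the triangle threshold p ~ 1/n).
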